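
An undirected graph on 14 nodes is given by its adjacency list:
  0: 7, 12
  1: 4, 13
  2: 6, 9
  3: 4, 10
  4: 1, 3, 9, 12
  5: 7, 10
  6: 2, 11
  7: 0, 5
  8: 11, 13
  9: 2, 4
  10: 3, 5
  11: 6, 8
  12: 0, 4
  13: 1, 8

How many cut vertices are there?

1

Removing 4 increases the component count from 1 to 2, so 4 is a cut vertex.
By contrast removing 7 leaves 1 component; it is not a cut vertex. No other vertex is a cut vertex either.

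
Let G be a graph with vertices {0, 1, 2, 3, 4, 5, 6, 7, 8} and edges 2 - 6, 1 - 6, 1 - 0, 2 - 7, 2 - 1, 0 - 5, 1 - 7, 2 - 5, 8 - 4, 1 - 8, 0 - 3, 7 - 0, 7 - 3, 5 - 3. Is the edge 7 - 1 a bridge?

No

After removing 7 - 1, the path 7-2-1 still connects them, so the edge is not a bridge.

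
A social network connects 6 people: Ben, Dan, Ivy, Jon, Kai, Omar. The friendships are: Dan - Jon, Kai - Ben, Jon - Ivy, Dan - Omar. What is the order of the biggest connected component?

Starting from Ben we can reach Ben, Kai. That is one component of size 2.
Starting from Dan we can reach Dan, Ivy, Jon, Omar. That is one component of size 4.
The largest has 4 vertices.

4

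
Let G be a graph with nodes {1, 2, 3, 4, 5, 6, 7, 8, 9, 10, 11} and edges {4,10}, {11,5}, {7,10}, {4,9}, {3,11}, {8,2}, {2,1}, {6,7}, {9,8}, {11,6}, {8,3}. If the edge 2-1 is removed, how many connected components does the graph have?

Before removal there is 1 component.
2-1 is a bridge — removing it separates 2's side from 1's side.
After removal: 2 components.

2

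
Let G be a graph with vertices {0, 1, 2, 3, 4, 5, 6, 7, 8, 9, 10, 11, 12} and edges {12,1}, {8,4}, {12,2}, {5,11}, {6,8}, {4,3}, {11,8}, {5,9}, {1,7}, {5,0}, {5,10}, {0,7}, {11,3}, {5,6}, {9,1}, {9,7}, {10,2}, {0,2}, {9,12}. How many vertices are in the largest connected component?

13

Starting from 0 we can reach 0, 1, 2, 3, 4, 5, 6, 7, 8, 9, 10, 11, 12. That is one component of size 13.
The largest has 13 vertices.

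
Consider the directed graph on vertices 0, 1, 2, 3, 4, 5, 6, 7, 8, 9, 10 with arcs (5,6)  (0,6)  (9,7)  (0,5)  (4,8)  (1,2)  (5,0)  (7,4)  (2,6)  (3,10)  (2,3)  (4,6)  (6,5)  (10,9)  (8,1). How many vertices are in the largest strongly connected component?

8

{1, 2, 3, 4, 7, 8, 9, 10} are all mutually reachable — one SCC of size 8.
{0, 5, 6} are all mutually reachable — one SCC of size 3.
The largest has 8 vertices.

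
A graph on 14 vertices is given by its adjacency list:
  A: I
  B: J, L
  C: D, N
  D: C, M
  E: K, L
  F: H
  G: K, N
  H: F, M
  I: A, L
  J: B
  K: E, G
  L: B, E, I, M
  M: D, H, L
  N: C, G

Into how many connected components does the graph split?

Starting from A we can reach A, B, C, D, E, F, G, H, I, J, K, L, M, N. That is one component of size 14.
Total: 1 component.

1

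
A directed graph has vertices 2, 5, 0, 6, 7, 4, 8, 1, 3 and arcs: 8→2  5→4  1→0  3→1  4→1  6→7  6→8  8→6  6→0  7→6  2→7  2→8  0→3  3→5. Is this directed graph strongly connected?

No

There is no directed path from 3 to 6, so the graph is not strongly connected.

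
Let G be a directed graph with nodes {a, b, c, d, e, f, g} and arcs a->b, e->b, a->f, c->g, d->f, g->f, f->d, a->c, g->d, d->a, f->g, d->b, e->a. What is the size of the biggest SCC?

5

{a, c, d, f, g} are all mutually reachable — one SCC of size 5.
{b} is an SCC by itself.
{e} is an SCC by itself.
The largest has 5 vertices.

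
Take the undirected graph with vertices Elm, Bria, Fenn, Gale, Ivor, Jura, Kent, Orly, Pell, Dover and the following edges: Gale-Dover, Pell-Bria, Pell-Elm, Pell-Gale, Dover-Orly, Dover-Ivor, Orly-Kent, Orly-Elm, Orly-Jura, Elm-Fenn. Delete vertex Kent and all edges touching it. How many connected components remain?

With Kent gone, the remaining components are: {Elm, Bria, Fenn, Gale, Ivor, Jura, Orly, Pell, Dover}.
That is 1 component.

1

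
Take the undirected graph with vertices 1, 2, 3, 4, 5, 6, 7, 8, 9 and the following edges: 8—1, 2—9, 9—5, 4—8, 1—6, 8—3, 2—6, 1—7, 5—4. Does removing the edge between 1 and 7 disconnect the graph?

Removing 1—7 leaves no path between 1 and 7: the component count goes from 1 to 2. So it is a bridge.

Yes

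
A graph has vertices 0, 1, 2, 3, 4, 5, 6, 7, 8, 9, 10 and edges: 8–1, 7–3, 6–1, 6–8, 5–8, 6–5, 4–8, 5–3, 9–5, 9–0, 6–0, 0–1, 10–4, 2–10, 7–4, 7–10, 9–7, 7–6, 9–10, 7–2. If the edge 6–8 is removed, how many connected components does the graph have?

6 and 8 are still connected via 6-5-8, so the component count stays at 1.

1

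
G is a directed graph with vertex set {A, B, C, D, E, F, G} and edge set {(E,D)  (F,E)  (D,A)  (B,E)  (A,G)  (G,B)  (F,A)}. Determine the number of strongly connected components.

{A, B, D, E, G} are all mutually reachable — one SCC of size 5.
{F} is an SCC by itself.
{C} is an SCC by itself.
That gives 3 strongly connected components.

3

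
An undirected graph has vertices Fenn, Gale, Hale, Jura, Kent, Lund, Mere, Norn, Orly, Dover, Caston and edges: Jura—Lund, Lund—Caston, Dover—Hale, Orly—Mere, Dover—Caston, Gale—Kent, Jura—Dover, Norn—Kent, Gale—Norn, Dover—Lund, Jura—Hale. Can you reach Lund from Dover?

Yes

From Dover we can reach Hale, Jura, Lund, Dover, Caston, which includes Lund.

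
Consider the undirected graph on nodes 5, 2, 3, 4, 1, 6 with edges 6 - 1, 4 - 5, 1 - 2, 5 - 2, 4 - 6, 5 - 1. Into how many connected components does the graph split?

2

3 is isolated — a component by itself.
Starting from 1 we can reach 1, 2, 4, 5, 6. That is one component of size 5.
Total: 2 components.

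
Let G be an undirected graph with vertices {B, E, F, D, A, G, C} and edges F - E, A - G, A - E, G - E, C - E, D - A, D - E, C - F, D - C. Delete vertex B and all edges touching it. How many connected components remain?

With B gone, the remaining components are: {A, C, D, E, F, G}.
That is 1 component.

1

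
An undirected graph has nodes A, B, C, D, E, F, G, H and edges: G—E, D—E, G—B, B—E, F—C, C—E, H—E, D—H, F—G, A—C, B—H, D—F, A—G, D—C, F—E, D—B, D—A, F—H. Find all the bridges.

none

The edges on the cycle D-A-G-B-E-C-D are not bridges since each lies on that cycle.
Every edge lies on some cycle, so there are no bridges.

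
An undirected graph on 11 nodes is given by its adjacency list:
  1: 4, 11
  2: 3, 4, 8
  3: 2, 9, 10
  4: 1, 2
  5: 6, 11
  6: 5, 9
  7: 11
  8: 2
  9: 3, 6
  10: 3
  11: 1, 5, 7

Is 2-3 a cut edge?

After removing 2-3, the path 2-4-1-11-5-6-9-3 still connects them, so the edge is not a bridge.

No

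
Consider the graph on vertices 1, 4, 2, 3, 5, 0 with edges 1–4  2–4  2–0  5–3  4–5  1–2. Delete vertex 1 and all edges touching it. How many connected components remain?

1

With 1 gone, the remaining components are: {0, 2, 3, 4, 5}.
That is 1 component.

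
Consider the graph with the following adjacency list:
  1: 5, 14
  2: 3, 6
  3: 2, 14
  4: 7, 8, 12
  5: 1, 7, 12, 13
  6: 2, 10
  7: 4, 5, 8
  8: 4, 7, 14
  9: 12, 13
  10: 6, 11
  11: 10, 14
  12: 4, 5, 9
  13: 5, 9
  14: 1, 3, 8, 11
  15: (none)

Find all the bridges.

none

The edges on the cycle 14-11-10-6-2-3-14 are not bridges since each lies on that cycle.
Every edge lies on some cycle, so there are no bridges.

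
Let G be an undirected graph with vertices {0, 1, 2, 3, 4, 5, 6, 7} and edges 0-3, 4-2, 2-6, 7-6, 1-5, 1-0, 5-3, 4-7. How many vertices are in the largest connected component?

4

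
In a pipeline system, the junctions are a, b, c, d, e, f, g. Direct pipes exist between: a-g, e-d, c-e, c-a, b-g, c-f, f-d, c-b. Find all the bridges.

none

The edges on the cycle c-b-g-a-c are not bridges since each lies on that cycle.
Every edge lies on some cycle, so there are no bridges.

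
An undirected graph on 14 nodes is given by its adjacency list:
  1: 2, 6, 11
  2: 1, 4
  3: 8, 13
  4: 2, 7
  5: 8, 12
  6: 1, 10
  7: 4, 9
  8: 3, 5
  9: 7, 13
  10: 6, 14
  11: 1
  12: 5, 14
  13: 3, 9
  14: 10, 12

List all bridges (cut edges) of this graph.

1-11

The edges on the cycle 12-5-8-3-13-9-7-4-2-1-6-10-14-12 are not bridges since each lies on that cycle.
But removing 1-11 disconnects 1 from 11 — this is a bridge.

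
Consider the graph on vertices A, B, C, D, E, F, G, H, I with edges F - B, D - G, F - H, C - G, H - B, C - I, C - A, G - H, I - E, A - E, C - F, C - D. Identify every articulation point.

C

Removing C increases the component count from 1 to 2, so C is a cut vertex.
By contrast removing E leaves 1 component; it is not a cut vertex. No other vertex is a cut vertex either.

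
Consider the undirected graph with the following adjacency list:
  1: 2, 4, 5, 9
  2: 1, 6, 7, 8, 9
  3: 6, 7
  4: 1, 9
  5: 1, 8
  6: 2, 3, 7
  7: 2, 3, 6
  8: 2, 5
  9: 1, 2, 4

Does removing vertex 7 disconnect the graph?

No

Deleting 7 leaves 1 component (was 1) (its neighbors 2, 3, 6 remain connected to each other), so 7 is not a cut vertex.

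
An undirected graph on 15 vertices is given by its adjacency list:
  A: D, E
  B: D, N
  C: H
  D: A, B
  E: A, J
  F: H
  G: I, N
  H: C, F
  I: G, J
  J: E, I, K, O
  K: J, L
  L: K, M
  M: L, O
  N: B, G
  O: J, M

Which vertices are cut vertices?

H, J

Removing H increases the component count from 2 to 3, so H is a cut vertex.
Removing J increases the component count from 2 to 3, so J is a cut vertex.
By contrast removing G leaves 2 components; it is not a cut vertex. No other vertex is a cut vertex either.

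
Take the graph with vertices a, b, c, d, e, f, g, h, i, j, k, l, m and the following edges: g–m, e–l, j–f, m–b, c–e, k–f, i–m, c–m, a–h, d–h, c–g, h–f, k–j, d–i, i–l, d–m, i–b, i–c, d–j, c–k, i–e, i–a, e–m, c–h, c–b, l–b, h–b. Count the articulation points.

Removing j, for instance, still leaves 1 component. No single vertex removal increases the component count — the graph has no articulation points.

0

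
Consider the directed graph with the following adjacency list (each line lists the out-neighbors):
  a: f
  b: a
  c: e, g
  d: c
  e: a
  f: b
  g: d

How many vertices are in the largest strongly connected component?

{c, d, g} are all mutually reachable — one SCC of size 3.
{a, b, f} are all mutually reachable — one SCC of size 3.
{e} is an SCC by itself.
The largest has 3 vertices.

3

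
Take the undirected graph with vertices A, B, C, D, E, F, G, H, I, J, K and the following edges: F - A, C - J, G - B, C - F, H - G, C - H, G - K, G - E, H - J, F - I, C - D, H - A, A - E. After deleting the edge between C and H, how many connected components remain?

C and H are still connected via C-J-H, so the component count stays at 1.

1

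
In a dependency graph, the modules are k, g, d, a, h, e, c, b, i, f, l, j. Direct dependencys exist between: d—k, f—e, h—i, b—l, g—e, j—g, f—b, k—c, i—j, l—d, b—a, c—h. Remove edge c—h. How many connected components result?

c and h are still connected via c-k-d-l-b-f-e-g-j-i-h, so the component count stays at 1.

1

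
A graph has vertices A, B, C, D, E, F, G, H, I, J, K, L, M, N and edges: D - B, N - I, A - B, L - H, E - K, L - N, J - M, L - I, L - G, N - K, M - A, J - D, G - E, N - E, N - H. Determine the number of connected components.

C is isolated — a component by itself.
F is isolated — a component by itself.
Starting from A we can reach A, B, D, J, M. That is one component of size 5.
Starting from E we can reach E, G, H, I, K, L, N. That is one component of size 7.
Total: 4 components.

4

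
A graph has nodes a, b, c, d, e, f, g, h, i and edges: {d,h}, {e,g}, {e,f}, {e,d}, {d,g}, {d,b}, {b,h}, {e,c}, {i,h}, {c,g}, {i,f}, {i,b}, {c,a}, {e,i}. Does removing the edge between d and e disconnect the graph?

After removing d - e, the path d-g-e still connects them, so the edge is not a bridge.

No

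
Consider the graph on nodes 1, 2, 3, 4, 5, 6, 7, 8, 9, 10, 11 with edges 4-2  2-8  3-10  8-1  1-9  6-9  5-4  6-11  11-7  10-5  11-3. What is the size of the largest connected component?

11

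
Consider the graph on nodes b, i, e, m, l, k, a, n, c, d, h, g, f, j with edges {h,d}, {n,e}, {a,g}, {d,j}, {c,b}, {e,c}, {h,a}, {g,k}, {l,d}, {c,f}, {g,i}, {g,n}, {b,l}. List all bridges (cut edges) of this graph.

The edges on the cycle h-a-g-n-e-c-b-l-d-h are not bridges since each lies on that cycle.
But removing d-j disconnects d from j; removing i-g disconnects i from g; removing f-c disconnects f from c; removing g-k disconnects g from k — these are bridges.

c-f, d-j, g-i, g-k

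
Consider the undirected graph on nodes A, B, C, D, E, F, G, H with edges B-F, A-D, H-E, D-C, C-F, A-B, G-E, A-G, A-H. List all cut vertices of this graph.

A

Removing A increases the component count from 1 to 2, so A is a cut vertex.
By contrast removing D leaves 1 component; it is not a cut vertex. No other vertex is a cut vertex either.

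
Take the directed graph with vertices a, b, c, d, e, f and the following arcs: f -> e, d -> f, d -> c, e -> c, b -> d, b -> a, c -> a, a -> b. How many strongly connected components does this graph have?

1

{a, b, c, d, e, f} are all mutually reachable — one SCC of size 6.
That gives 1 strongly connected component.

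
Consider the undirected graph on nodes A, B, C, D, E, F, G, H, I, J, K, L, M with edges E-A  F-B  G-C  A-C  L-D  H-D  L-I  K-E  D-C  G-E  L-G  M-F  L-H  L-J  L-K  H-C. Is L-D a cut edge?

No

After removing L-D, the path L-H-D still connects them, so the edge is not a bridge.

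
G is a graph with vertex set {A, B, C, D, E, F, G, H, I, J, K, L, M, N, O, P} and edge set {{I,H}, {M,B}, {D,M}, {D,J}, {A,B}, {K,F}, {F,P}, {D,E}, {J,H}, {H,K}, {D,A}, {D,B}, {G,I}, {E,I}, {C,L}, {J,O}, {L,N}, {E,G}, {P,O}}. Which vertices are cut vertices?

D, L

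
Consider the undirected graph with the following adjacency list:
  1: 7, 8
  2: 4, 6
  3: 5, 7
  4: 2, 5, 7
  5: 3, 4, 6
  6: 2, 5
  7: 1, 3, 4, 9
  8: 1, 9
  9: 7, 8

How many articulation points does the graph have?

Removing 7 increases the component count from 1 to 2, so 7 is a cut vertex.
By contrast removing 6 leaves 1 component; it is not a cut vertex. No other vertex is a cut vertex either.

1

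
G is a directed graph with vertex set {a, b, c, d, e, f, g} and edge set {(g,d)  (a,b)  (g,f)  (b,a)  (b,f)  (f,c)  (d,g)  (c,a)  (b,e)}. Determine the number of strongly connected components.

3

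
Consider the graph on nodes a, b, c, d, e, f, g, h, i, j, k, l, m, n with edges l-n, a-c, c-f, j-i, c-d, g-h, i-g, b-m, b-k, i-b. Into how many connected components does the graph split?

4

e is isolated — a component by itself.
Starting from l we can reach l, n. That is one component of size 2.
Starting from a we can reach a, c, d, f. That is one component of size 4.
Starting from b we can reach b, g, h, i, j, k, m. That is one component of size 7.
Total: 4 components.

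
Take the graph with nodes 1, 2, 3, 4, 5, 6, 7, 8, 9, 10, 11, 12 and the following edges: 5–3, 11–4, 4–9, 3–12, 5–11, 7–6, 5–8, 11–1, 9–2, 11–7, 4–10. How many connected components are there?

1

Starting from 1 we can reach 1, 2, 3, 4, 5, 6, 7, 8, 9, 10, 11, 12. That is one component of size 12.
Total: 1 component.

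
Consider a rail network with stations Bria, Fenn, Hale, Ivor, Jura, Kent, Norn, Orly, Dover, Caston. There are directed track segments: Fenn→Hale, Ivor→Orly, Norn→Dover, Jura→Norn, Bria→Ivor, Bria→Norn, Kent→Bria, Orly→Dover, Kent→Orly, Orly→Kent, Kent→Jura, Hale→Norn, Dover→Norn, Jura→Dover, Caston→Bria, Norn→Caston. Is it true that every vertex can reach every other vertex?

There is no directed path from Norn to Fenn, so the graph is not strongly connected.

No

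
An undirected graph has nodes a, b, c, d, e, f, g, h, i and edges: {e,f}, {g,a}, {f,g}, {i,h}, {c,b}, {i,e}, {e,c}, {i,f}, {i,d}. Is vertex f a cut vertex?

Yes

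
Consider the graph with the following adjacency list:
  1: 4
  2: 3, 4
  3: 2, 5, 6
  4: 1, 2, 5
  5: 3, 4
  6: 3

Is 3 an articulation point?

Deleting 3 raises the number of components from 1 to 2, so 3 is a cut vertex.

Yes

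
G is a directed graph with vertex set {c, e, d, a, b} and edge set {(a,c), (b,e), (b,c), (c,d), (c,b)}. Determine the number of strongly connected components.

4

{b, c} are all mutually reachable — one SCC of size 2.
{a} is an SCC by itself.
{e} is an SCC by itself.
{d} is an SCC by itself.
That gives 4 strongly connected components.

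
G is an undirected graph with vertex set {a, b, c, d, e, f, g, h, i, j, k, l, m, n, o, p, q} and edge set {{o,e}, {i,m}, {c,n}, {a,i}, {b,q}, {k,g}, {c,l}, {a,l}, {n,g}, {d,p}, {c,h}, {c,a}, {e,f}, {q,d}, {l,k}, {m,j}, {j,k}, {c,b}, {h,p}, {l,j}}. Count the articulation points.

2

Removing c increases the component count from 2 to 3, so c is a cut vertex.
Removing e increases the component count from 2 to 3, so e is a cut vertex.
By contrast removing l leaves 2 components; it is not a cut vertex. No other vertex is a cut vertex either.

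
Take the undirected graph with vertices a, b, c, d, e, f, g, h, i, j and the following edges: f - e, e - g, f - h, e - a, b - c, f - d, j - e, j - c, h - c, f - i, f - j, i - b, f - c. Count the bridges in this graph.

3

The edges on the cycle f-i-b-c-f are not bridges since each lies on that cycle.
But removing a - e disconnects a from e; removing e - g disconnects e from g; removing f - d disconnects f from d — these are bridges.
That makes 3 bridges.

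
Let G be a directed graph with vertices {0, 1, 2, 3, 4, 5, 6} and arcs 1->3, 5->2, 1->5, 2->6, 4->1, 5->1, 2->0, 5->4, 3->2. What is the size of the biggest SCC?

3

{1, 4, 5} are all mutually reachable — one SCC of size 3.
{0} is an SCC by itself.
{2} is an SCC by itself.
{6} is an SCC by itself.
{3} is an SCC by itself.
The largest has 3 vertices.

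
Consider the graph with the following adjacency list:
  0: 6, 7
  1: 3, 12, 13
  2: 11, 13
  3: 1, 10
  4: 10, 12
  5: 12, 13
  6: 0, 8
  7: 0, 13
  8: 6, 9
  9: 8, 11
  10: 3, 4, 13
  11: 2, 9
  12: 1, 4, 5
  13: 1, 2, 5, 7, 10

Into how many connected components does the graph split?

1

Starting from 0 we can reach 0, 1, 2, 3, 4, 5, 6, 7, 8, 9, 10, 11, 12, 13. That is one component of size 14.
Total: 1 component.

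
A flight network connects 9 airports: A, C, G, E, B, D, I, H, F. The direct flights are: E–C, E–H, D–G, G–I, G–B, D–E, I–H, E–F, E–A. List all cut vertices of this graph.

Removing E increases the component count from 1 to 4, so E is a cut vertex.
Removing G increases the component count from 1 to 2, so G is a cut vertex.
By contrast removing C leaves 1 component; it is not a cut vertex. No other vertex is a cut vertex either.

E, G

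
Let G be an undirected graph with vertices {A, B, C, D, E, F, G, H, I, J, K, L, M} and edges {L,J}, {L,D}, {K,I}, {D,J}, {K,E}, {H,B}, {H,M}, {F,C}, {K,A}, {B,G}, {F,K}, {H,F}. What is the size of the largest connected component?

10

Starting from D we can reach D, J, L. That is one component of size 3.
Starting from A we can reach A, B, C, E, F, G, H, I, K, M. That is one component of size 10.
The largest has 10 vertices.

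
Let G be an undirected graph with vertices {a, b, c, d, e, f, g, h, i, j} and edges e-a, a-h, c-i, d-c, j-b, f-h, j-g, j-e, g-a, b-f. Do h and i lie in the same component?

No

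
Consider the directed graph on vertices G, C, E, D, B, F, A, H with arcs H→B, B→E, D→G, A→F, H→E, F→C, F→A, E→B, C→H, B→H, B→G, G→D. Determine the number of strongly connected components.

{B, E, H} are all mutually reachable — one SCC of size 3.
{A, F} are all mutually reachable — one SCC of size 2.
{D, G} are all mutually reachable — one SCC of size 2.
{C} is an SCC by itself.
That gives 4 strongly connected components.

4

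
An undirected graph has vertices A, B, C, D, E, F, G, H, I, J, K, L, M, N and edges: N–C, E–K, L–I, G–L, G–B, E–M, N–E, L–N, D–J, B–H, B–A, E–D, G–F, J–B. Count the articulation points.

5

Removing B increases the component count from 1 to 3, so B is a cut vertex.
Removing E increases the component count from 1 to 3, so E is a cut vertex.
Removing G increases the component count from 1 to 2, so G is a cut vertex.
Likewise L, N are cut vertices.
By contrast removing M leaves 1 component; it is not a cut vertex. No other vertex is a cut vertex either.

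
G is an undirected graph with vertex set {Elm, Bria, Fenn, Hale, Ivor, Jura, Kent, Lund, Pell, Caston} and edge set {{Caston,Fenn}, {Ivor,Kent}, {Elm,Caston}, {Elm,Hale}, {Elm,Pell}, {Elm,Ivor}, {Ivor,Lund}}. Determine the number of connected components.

3

Bria is isolated — a component by itself.
Jura is isolated — a component by itself.
Starting from Elm we can reach Elm, Fenn, Hale, Ivor, Kent, Lund, Pell, Caston. That is one component of size 8.
Total: 3 components.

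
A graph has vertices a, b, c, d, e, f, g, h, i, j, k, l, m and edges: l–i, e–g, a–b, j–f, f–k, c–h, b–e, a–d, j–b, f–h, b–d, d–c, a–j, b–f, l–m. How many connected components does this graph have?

2

Starting from i we can reach i, l, m. That is one component of size 3.
Starting from a we can reach a, b, c, d, e, f, g, h, j, k. That is one component of size 10.
Total: 2 components.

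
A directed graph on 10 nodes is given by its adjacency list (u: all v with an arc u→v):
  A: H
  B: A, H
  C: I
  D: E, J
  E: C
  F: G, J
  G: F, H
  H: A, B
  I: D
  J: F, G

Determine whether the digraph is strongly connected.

No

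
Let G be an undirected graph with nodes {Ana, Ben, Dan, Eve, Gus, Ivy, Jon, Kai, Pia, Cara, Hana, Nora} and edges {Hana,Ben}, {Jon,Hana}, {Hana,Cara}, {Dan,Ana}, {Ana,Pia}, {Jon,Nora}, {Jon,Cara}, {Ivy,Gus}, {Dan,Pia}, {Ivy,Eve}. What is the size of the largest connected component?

Kai is isolated — a component by itself.
Starting from Eve we can reach Eve, Gus, Ivy. That is one component of size 3.
Starting from Ana we can reach Ana, Dan, Pia. That is one component of size 3.
Starting from Ben we can reach Ben, Jon, Cara, Hana, Nora. That is one component of size 5.
The largest has 5 vertices.

5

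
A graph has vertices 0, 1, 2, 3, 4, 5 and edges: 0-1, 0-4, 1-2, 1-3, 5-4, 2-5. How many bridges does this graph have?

1

The edges on the cycle 0-1-2-5-4-0 are not bridges since each lies on that cycle.
But removing 1-3 disconnects 1 from 3 — this is a bridge.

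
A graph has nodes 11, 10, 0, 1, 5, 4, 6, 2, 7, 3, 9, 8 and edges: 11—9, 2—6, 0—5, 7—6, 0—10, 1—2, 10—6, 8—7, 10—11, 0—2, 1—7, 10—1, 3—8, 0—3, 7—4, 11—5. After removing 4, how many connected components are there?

With 4 gone, the remaining components are: {0, 1, 2, 3, 5, 6, 7, 8, 9, 10, 11}.
That is 1 component.

1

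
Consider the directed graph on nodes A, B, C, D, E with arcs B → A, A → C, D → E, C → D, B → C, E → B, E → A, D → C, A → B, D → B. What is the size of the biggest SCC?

5

{A, B, C, D, E} are all mutually reachable — one SCC of size 5.
The largest has 5 vertices.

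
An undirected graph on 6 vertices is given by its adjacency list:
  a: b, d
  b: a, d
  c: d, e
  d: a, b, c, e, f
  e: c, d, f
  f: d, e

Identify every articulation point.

d

Removing d increases the component count from 1 to 2, so d is a cut vertex.
By contrast removing b leaves 1 component; it is not a cut vertex. No other vertex is a cut vertex either.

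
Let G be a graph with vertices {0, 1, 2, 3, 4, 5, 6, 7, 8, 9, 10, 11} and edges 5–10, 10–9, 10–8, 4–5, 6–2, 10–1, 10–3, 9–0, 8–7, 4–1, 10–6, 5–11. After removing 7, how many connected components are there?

With 7 gone, the remaining components are: {0, 1, 2, 3, 4, 5, 6, 8, 9, 10, 11}.
That is 1 component.

1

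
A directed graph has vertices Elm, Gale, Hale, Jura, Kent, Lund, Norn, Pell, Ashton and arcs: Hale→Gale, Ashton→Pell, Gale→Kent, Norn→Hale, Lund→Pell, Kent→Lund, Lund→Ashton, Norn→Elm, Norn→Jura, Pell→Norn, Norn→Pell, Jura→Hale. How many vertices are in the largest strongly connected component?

8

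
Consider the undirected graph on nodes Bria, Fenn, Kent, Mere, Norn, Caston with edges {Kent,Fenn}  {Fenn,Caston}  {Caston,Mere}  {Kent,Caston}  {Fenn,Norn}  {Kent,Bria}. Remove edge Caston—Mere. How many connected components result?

Before removal there is 1 component.
Caston—Mere is a bridge — removing it separates Caston's side from Mere's side.
After removal: 2 components.

2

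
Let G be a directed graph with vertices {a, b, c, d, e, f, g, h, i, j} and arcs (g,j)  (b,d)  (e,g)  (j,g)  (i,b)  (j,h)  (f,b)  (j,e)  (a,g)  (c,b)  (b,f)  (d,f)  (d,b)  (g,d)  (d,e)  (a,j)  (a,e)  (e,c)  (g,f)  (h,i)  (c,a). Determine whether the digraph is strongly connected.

From b we can reach every vertex (a, b, c, d, e, f, g, h, i, j), and every vertex can reach b (a, b, c, d, e, f, g, h, i, j). So the whole graph is one strongly connected component.

Yes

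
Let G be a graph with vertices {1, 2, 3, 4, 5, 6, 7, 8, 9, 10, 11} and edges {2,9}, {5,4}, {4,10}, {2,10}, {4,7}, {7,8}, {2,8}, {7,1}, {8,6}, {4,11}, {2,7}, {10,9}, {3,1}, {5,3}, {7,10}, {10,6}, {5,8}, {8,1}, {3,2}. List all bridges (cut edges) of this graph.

The edges on the cycle 5-3-2-8-1-7-4-5 are not bridges since each lies on that cycle.
But removing 11-4 disconnects 11 from 4 — this is a bridge.

11-4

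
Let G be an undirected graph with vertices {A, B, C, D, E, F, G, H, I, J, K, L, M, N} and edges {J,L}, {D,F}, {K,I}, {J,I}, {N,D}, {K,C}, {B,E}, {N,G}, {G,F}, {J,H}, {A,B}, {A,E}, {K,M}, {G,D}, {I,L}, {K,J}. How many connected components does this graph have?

3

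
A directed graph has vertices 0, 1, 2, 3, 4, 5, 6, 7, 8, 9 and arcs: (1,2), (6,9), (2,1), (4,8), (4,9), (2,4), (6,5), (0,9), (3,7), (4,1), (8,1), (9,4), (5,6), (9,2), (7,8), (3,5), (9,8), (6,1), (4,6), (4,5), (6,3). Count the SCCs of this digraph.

{1, 2, 3, 4, 5, 6, 7, 8, 9} are all mutually reachable — one SCC of size 9.
{0} is an SCC by itself.
That gives 2 strongly connected components.

2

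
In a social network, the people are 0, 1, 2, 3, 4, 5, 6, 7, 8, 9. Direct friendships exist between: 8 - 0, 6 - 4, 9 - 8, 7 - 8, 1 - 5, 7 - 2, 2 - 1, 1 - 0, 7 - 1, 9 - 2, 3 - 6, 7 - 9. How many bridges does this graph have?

The edges on the cycle 7-9-8-0-1-7 are not bridges since each lies on that cycle.
But removing 6 - 4 disconnects 6 from 4; removing 1 - 5 disconnects 1 from 5; removing 6 - 3 disconnects 6 from 3 — these are bridges.
That makes 3 bridges.

3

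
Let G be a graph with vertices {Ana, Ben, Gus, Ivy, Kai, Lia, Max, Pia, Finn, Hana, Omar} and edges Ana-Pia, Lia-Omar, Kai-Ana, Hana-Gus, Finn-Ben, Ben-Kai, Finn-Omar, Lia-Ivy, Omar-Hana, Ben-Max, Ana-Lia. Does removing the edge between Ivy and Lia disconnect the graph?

Yes

Removing Ivy-Lia leaves no path between Ivy and Lia: the component count goes from 1 to 2. So it is a bridge.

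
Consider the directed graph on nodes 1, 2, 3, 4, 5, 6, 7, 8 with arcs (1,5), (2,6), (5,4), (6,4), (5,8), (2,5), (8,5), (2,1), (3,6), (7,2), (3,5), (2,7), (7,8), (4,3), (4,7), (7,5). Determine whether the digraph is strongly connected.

From 3 we can reach every vertex (1, 2, 3, 4, 5, 6, 7, 8), and every vertex can reach 3 (1, 2, 3, 4, 5, 6, 7, 8). So the whole graph is one strongly connected component.

Yes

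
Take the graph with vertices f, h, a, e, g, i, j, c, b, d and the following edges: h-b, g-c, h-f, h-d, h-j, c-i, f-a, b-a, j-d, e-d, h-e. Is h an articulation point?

Yes

Deleting h raises the number of components from 2 to 3, so h is a cut vertex.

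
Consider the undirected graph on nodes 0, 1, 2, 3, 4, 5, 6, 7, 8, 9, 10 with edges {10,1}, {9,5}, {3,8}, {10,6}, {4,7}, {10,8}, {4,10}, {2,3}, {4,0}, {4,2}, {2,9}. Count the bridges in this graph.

6

The edges on the cycle 4-2-3-8-10-4 are not bridges since each lies on that cycle.
But removing 4 - 7 disconnects 4 from 7; removing 5 - 9 disconnects 5 from 9; removing 0 - 4 disconnects 0 from 4; removing 1 - 10 disconnects 1 from 10 — these are bridges.
In total 6 edges are bridges.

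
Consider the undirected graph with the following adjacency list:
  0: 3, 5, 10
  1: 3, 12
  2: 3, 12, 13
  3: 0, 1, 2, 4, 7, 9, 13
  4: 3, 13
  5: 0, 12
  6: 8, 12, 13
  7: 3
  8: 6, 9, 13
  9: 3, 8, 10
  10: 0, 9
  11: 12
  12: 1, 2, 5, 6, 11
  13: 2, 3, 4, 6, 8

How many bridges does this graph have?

2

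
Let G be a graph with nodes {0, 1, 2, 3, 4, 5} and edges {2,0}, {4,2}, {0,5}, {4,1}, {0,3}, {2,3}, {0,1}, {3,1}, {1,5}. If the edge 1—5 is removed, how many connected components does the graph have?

1 and 5 are still connected via 1-0-5, so the component count stays at 1.

1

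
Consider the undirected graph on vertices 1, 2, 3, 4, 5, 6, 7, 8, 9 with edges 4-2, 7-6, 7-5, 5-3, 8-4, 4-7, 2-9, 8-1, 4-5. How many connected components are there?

Starting from 1 we can reach 1, 2, 3, 4, 5, 6, 7, 8, 9. That is one component of size 9.
Total: 1 component.

1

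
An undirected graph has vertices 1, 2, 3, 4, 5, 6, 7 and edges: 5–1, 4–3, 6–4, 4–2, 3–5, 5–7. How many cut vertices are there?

3

Removing 3 increases the component count from 1 to 2, so 3 is a cut vertex.
Removing 4 increases the component count from 1 to 3, so 4 is a cut vertex.
Removing 5 increases the component count from 1 to 3, so 5 is a cut vertex.
By contrast removing 2 leaves 1 component; it is not a cut vertex. No other vertex is a cut vertex either.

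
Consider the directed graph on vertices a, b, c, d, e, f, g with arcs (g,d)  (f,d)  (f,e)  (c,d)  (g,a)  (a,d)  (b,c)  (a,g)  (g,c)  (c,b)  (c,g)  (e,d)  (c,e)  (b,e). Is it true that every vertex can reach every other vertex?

There is no directed path from c to f, so the graph is not strongly connected.

No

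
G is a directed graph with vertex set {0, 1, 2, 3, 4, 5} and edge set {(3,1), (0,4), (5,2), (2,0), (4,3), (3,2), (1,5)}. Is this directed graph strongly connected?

From 0 we can reach every vertex (0, 1, 2, 3, 4, 5), and every vertex can reach 0 (0, 1, 2, 3, 4, 5). So the whole graph is one strongly connected component.

Yes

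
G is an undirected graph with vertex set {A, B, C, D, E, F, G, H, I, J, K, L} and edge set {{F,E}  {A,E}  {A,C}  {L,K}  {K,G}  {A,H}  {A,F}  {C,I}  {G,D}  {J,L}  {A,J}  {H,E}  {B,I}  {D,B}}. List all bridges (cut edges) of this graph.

none

The edges on the cycle A-F-E-A are not bridges since each lies on that cycle.
Every edge lies on some cycle, so there are no bridges.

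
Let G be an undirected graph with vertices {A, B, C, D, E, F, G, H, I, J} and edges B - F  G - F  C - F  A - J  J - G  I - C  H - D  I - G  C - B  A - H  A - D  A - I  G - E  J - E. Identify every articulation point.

A

Removing A increases the component count from 1 to 2, so A is a cut vertex.
By contrast removing B leaves 1 component; it is not a cut vertex. No other vertex is a cut vertex either.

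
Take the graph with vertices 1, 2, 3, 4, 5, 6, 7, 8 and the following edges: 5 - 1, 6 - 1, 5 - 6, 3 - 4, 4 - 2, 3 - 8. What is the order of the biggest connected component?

7 is isolated — a component by itself.
Starting from 1 we can reach 1, 5, 6. That is one component of size 3.
Starting from 2 we can reach 2, 3, 4, 8. That is one component of size 4.
The largest has 4 vertices.

4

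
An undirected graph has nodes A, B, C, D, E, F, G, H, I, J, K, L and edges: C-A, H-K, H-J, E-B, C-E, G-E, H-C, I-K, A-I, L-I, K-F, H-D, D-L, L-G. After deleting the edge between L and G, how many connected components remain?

1

L and G are still connected via L-D-H-C-E-G, so the component count stays at 1.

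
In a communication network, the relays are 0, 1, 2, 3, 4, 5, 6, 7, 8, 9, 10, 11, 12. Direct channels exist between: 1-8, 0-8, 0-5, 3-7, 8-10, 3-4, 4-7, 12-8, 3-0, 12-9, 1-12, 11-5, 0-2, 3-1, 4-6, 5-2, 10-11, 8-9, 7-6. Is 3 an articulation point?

Yes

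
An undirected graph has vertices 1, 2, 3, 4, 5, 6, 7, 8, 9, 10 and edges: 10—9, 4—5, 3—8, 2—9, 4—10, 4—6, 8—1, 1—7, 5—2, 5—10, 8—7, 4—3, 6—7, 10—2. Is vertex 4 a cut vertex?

Yes

Deleting 4 raises the number of components from 1 to 2, so 4 is a cut vertex.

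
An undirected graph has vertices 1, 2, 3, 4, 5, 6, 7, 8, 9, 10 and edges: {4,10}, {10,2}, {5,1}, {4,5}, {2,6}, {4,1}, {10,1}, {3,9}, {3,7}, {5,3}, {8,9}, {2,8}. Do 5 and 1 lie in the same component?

Yes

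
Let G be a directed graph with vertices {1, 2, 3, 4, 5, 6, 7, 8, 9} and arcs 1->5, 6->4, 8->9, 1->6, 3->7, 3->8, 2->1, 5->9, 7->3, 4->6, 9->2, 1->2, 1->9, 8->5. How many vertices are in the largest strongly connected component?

4

{1, 2, 5, 9} are all mutually reachable — one SCC of size 4.
{3, 7} are all mutually reachable — one SCC of size 2.
{4, 6} are all mutually reachable — one SCC of size 2.
{8} is an SCC by itself.
The largest has 4 vertices.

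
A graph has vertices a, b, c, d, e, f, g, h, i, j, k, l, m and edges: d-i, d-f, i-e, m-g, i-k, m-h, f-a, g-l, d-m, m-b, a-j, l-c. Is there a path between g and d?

From g we can reach a, b, c, d, e, f, g, h, i, j, k, l, m, which includes d.

Yes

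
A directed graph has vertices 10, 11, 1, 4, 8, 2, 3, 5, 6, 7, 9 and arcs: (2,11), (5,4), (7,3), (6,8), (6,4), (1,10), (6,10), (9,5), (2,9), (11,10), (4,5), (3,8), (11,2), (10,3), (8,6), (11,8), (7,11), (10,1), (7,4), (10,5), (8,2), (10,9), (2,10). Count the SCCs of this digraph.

4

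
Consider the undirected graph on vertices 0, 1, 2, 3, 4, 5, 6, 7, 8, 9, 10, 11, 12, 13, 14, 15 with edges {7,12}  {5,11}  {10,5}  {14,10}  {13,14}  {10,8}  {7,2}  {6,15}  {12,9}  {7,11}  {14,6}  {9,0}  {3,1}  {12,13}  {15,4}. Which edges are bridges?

The edges on the cycle 7-12-13-14-10-5-11-7 are not bridges since each lies on that cycle.
But removing 7 - 2 disconnects 7 from 2; removing 15 - 6 disconnects 15 from 6; removing 14 - 6 disconnects 14 from 6; removing 9 - 0 disconnects 9 from 0 — these are bridges.
In total 8 edges are bridges.

0-9, 1-3, 10-8, 12-9, 14-6, 15-4, 15-6, 2-7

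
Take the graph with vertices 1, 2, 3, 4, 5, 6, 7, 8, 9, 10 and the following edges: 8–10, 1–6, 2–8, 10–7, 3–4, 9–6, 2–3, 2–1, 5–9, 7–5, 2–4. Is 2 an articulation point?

Yes

Deleting 2 raises the number of components from 1 to 2, so 2 is a cut vertex.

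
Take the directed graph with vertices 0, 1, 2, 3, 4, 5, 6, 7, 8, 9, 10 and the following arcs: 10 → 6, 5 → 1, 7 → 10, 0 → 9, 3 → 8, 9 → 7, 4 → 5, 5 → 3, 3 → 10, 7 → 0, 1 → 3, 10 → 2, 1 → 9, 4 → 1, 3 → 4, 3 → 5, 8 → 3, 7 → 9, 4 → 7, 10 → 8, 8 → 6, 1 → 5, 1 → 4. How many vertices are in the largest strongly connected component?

9

{0, 1, 3, 4, 5, 7, 8, 9, 10} are all mutually reachable — one SCC of size 9.
{2} is an SCC by itself.
{6} is an SCC by itself.
The largest has 9 vertices.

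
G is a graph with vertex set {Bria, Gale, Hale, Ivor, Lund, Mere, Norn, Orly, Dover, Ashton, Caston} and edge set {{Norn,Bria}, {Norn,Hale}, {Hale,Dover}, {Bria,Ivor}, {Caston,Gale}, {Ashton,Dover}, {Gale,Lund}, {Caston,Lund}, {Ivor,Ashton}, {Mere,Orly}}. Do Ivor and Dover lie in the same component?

From Ivor we can reach Bria, Hale, Ivor, Norn, Dover, Ashton, which includes Dover.

Yes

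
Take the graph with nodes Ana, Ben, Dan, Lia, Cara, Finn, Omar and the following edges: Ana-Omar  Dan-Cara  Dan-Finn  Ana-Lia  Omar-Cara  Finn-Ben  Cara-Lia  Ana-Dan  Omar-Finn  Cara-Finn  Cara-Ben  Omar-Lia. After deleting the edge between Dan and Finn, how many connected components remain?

Dan and Finn are still connected via Dan-Cara-Finn, so the component count stays at 1.

1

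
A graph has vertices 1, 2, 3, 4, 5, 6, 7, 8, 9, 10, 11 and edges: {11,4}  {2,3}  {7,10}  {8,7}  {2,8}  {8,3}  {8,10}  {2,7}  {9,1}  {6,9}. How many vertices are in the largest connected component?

5 is isolated — a component by itself.
Starting from 4 we can reach 4, 11. That is one component of size 2.
Starting from 1 we can reach 1, 6, 9. That is one component of size 3.
Starting from 2 we can reach 2, 3, 7, 8, 10. That is one component of size 5.
The largest has 5 vertices.

5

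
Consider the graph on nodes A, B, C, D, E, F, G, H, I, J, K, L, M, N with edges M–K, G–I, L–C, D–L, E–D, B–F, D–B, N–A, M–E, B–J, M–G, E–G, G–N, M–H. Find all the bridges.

A-N, B-D, B-F, B-J, C-L, D-E, D-L, G-I, G-N, H-M, K-M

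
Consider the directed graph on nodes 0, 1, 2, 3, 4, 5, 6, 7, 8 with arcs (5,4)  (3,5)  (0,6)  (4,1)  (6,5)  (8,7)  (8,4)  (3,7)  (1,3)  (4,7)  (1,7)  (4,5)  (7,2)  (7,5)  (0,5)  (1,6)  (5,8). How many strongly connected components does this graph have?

{1, 3, 4, 5, 6, 7, 8} are all mutually reachable — one SCC of size 7.
{2} is an SCC by itself.
{0} is an SCC by itself.
That gives 3 strongly connected components.

3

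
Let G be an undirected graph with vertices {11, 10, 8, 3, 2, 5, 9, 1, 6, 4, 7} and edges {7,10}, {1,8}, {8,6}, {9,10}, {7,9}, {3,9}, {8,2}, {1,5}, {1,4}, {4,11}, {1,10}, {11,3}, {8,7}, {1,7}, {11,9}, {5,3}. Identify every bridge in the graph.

2-8, 6-8

The edges on the cycle 1-4-11-3-5-1 are not bridges since each lies on that cycle.
But removing 2-8 disconnects 2 from 8; removing 6-8 disconnects 6 from 8 — these are bridges.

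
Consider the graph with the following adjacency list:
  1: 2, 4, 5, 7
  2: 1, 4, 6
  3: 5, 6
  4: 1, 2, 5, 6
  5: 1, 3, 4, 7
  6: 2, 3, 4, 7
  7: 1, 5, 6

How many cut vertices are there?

0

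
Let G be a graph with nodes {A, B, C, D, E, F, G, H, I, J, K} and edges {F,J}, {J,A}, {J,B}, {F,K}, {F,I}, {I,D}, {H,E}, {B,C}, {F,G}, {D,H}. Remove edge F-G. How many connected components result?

2

Before removal there is 1 component.
F-G is a bridge — removing it separates F's side from G's side.
After removal: 2 components.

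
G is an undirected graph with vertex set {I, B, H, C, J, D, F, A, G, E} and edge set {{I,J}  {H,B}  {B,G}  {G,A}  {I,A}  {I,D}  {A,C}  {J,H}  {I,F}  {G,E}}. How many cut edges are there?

4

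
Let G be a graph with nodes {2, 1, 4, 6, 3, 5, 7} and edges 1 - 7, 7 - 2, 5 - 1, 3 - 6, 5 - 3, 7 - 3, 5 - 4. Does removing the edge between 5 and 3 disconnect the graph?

After removing 5 - 3, the path 5-1-7-3 still connects them, so the edge is not a bridge.

No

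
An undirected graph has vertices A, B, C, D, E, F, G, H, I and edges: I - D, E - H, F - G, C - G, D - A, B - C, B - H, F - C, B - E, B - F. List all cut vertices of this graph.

B, D

Removing B increases the component count from 2 to 3, so B is a cut vertex.
Removing D increases the component count from 2 to 3, so D is a cut vertex.
By contrast removing I leaves 2 components; it is not a cut vertex. No other vertex is a cut vertex either.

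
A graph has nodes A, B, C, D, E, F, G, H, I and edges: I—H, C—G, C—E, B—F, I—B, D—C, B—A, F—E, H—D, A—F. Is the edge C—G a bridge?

Yes

Removing C—G leaves no path between C and G: the component count goes from 1 to 2. So it is a bridge.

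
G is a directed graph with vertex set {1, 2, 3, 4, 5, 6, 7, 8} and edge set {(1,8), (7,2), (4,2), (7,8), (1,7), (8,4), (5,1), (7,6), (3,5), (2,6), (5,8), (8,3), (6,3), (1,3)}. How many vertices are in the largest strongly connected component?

{1, 2, 3, 4, 5, 6, 7, 8} are all mutually reachable — one SCC of size 8.
The largest has 8 vertices.

8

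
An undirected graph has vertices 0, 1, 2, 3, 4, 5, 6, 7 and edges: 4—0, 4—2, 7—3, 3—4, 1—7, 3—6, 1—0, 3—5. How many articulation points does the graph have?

2

Removing 3 increases the component count from 1 to 3, so 3 is a cut vertex.
Removing 4 increases the component count from 1 to 2, so 4 is a cut vertex.
By contrast removing 0 leaves 1 component; it is not a cut vertex. No other vertex is a cut vertex either.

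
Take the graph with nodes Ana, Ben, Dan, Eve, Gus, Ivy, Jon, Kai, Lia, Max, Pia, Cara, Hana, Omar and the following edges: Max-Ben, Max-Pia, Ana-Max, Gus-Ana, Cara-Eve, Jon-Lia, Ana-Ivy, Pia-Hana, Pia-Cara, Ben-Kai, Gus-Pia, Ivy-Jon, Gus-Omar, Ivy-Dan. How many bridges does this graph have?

The edges on the cycle Gus-Ana-Max-Pia-Gus are not bridges since each lies on that cycle.
But removing Ben-Max disconnects Ben from Max; removing Ana-Ivy disconnects Ana from Ivy; removing Ivy-Jon disconnects Ivy from Jon; removing Pia-Cara disconnects Pia from Cara — these are bridges.
In total 10 edges are bridges.

10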